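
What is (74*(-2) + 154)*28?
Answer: 168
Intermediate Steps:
(74*(-2) + 154)*28 = (-148 + 154)*28 = 6*28 = 168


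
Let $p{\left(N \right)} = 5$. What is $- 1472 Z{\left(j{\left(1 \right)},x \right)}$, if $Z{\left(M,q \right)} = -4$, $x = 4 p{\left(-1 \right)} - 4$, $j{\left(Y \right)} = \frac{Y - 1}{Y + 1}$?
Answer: $5888$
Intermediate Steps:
$j{\left(Y \right)} = \frac{-1 + Y}{1 + Y}$
$x = 16$ ($x = 4 \cdot 5 - 4 = 20 - 4 = 16$)
$- 1472 Z{\left(j{\left(1 \right)},x \right)} = \left(-1472\right) \left(-4\right) = 5888$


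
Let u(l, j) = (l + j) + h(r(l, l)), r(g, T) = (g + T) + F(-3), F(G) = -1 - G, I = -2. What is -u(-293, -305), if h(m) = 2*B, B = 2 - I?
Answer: 590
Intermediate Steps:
r(g, T) = 2 + T + g (r(g, T) = (g + T) + (-1 - 1*(-3)) = (T + g) + (-1 + 3) = (T + g) + 2 = 2 + T + g)
B = 4 (B = 2 - 1*(-2) = 2 + 2 = 4)
h(m) = 8 (h(m) = 2*4 = 8)
u(l, j) = 8 + j + l (u(l, j) = (l + j) + 8 = (j + l) + 8 = 8 + j + l)
-u(-293, -305) = -(8 - 305 - 293) = -1*(-590) = 590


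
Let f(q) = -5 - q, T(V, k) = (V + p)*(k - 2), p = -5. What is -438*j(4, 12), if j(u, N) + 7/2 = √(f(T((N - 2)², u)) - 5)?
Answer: 1533 - 4380*I*√2 ≈ 1533.0 - 6194.3*I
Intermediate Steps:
T(V, k) = (-5 + V)*(-2 + k) (T(V, k) = (V - 5)*(k - 2) = (-5 + V)*(-2 + k))
j(u, N) = -7/2 + √(-20 + 2*(-2 + N)² + 5*u - u*(-2 + N)²) (j(u, N) = -7/2 + √((-5 - (10 - 5*u - 2*(N - 2)² + (N - 2)²*u)) - 5) = -7/2 + √((-5 - (10 - 5*u - 2*(-2 + N)² + (-2 + N)²*u)) - 5) = -7/2 + √((-5 - (10 - 5*u - 2*(-2 + N)² + u*(-2 + N)²)) - 5) = -7/2 + √((-5 + (-10 + 2*(-2 + N)² + 5*u - u*(-2 + N)²)) - 5) = -7/2 + √((-15 + 2*(-2 + N)² + 5*u - u*(-2 + N)²) - 5) = -7/2 + √(-20 + 2*(-2 + N)² + 5*u - u*(-2 + N)²))
-438*j(4, 12) = -438*(-7/2 + √(-20 + 2*(-2 + 12)² + 5*4 - 1*4*(-2 + 12)²)) = -438*(-7/2 + √(-20 + 2*10² + 20 - 1*4*10²)) = -438*(-7/2 + √(-20 + 2*100 + 20 - 1*4*100)) = -438*(-7/2 + √(-20 + 200 + 20 - 400)) = -438*(-7/2 + √(-200)) = -438*(-7/2 + 10*I*√2) = 1533 - 4380*I*√2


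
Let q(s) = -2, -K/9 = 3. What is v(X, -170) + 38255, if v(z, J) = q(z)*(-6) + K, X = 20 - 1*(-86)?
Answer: 38240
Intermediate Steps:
K = -27 (K = -9*3 = -27)
X = 106 (X = 20 + 86 = 106)
v(z, J) = -15 (v(z, J) = -2*(-6) - 27 = 12 - 27 = -15)
v(X, -170) + 38255 = -15 + 38255 = 38240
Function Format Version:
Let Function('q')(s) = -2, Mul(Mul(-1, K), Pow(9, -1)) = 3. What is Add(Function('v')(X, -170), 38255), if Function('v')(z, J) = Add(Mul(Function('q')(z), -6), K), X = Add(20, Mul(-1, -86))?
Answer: 38240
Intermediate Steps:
K = -27 (K = Mul(-9, 3) = -27)
X = 106 (X = Add(20, 86) = 106)
Function('v')(z, J) = -15 (Function('v')(z, J) = Add(Mul(-2, -6), -27) = Add(12, -27) = -15)
Add(Function('v')(X, -170), 38255) = Add(-15, 38255) = 38240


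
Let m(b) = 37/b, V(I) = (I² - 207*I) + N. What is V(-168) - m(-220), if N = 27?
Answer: 13865977/220 ≈ 63027.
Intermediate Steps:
V(I) = 27 + I² - 207*I (V(I) = (I² - 207*I) + 27 = 27 + I² - 207*I)
V(-168) - m(-220) = (27 + (-168)² - 207*(-168)) - 37/(-220) = (27 + 28224 + 34776) - 37*(-1)/220 = 63027 - 1*(-37/220) = 63027 + 37/220 = 13865977/220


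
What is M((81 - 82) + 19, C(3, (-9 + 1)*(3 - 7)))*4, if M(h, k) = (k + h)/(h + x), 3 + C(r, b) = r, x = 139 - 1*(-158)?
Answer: 8/35 ≈ 0.22857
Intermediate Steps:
x = 297 (x = 139 + 158 = 297)
C(r, b) = -3 + r
M(h, k) = (h + k)/(297 + h) (M(h, k) = (k + h)/(h + 297) = (h + k)/(297 + h))
M((81 - 82) + 19, C(3, (-9 + 1)*(3 - 7)))*4 = ((((81 - 82) + 19) + (-3 + 3))/(297 + ((81 - 82) + 19)))*4 = (((-1 + 19) + 0)/(297 + (-1 + 19)))*4 = ((18 + 0)/(297 + 18))*4 = (18/315)*4 = ((1/315)*18)*4 = (2/35)*4 = 8/35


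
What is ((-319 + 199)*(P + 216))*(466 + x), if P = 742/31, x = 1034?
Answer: -1338840000/31 ≈ -4.3188e+7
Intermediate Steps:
P = 742/31 (P = 742*(1/31) = 742/31 ≈ 23.935)
((-319 + 199)*(P + 216))*(466 + x) = ((-319 + 199)*(742/31 + 216))*(466 + 1034) = -120*7438/31*1500 = -892560/31*1500 = -1338840000/31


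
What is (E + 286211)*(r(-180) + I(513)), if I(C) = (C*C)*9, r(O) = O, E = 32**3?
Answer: 755451043839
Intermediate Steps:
E = 32768
I(C) = 9*C**2 (I(C) = C**2*9 = 9*C**2)
(E + 286211)*(r(-180) + I(513)) = (32768 + 286211)*(-180 + 9*513**2) = 318979*(-180 + 9*263169) = 318979*(-180 + 2368521) = 318979*2368341 = 755451043839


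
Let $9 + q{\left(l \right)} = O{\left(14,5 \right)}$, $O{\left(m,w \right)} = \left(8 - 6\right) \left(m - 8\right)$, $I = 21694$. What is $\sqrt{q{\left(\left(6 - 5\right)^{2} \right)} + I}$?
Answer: $\sqrt{21697} \approx 147.3$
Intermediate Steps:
$O{\left(m,w \right)} = -16 + 2 m$ ($O{\left(m,w \right)} = 2 \left(m - 8\right) = 2 \left(-8 + m\right) = -16 + 2 m$)
$q{\left(l \right)} = 3$ ($q{\left(l \right)} = -9 + \left(-16 + 2 \cdot 14\right) = -9 + \left(-16 + 28\right) = -9 + 12 = 3$)
$\sqrt{q{\left(\left(6 - 5\right)^{2} \right)} + I} = \sqrt{3 + 21694} = \sqrt{21697}$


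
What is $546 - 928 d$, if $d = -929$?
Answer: $862658$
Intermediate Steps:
$546 - 928 d = 546 - -862112 = 546 + 862112 = 862658$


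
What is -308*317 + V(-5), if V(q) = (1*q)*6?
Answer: -97666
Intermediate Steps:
V(q) = 6*q (V(q) = q*6 = 6*q)
-308*317 + V(-5) = -308*317 + 6*(-5) = -97636 - 30 = -97666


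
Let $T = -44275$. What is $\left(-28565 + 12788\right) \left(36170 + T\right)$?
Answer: $127872585$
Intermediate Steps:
$\left(-28565 + 12788\right) \left(36170 + T\right) = \left(-28565 + 12788\right) \left(36170 - 44275\right) = \left(-15777\right) \left(-8105\right) = 127872585$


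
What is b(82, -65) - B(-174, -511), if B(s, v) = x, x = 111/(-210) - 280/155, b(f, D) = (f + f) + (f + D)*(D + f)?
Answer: 988077/2170 ≈ 455.33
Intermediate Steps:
b(f, D) = (D + f)**2 + 2*f (b(f, D) = 2*f + (D + f)*(D + f) = 2*f + (D + f)**2 = (D + f)**2 + 2*f)
x = -5067/2170 (x = 111*(-1/210) - 280*1/155 = -37/70 - 56/31 = -5067/2170 ≈ -2.3350)
B(s, v) = -5067/2170
b(82, -65) - B(-174, -511) = ((-65 + 82)**2 + 2*82) - 1*(-5067/2170) = (17**2 + 164) + 5067/2170 = (289 + 164) + 5067/2170 = 453 + 5067/2170 = 988077/2170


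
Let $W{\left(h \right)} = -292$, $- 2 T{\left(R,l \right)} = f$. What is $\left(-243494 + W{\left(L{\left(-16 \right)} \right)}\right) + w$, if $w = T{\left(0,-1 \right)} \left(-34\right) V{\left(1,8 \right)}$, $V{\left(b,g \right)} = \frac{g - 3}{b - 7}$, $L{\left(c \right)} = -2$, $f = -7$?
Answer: $- \frac{1462121}{6} \approx -2.4369 \cdot 10^{5}$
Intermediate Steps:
$T{\left(R,l \right)} = \frac{7}{2}$ ($T{\left(R,l \right)} = \left(- \frac{1}{2}\right) \left(-7\right) = \frac{7}{2}$)
$V{\left(b,g \right)} = \frac{-3 + g}{-7 + b}$
$w = \frac{595}{6}$ ($w = \frac{7}{2} \left(-34\right) \frac{-3 + 8}{-7 + 1} = - 119 \frac{1}{-6} \cdot 5 = - 119 \left(\left(- \frac{1}{6}\right) 5\right) = \left(-119\right) \left(- \frac{5}{6}\right) = \frac{595}{6} \approx 99.167$)
$\left(-243494 + W{\left(L{\left(-16 \right)} \right)}\right) + w = \left(-243494 - 292\right) + \frac{595}{6} = -243786 + \frac{595}{6} = - \frac{1462121}{6}$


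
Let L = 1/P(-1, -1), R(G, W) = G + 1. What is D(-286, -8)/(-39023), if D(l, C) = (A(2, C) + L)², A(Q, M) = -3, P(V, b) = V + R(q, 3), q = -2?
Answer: -49/156092 ≈ -0.00031392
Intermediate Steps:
R(G, W) = 1 + G
P(V, b) = -1 + V (P(V, b) = V + (1 - 2) = V - 1 = -1 + V)
L = -½ (L = 1/(-1 - 1) = 1/(-2) = -½ ≈ -0.50000)
D(l, C) = 49/4 (D(l, C) = (-3 - ½)² = (-7/2)² = 49/4)
D(-286, -8)/(-39023) = (49/4)/(-39023) = (49/4)*(-1/39023) = -49/156092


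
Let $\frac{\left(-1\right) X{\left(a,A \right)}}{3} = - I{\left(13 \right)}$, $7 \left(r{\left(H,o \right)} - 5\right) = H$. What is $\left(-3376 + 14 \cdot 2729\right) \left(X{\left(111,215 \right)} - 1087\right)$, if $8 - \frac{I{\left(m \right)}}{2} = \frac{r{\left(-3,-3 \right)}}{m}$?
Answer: $- \frac{3299829030}{91} \approx -3.6262 \cdot 10^{7}$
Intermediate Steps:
$r{\left(H,o \right)} = 5 + \frac{H}{7}$
$I{\left(m \right)} = 16 - \frac{64}{7 m}$ ($I{\left(m \right)} = 16 - 2 \frac{5 + \frac{1}{7} \left(-3\right)}{m} = 16 - 2 \frac{5 - \frac{3}{7}}{m} = 16 - 2 \frac{32}{7 m} = 16 - \frac{64}{7 m}$)
$X{\left(a,A \right)} = \frac{4176}{91}$ ($X{\left(a,A \right)} = - 3 \left(- (16 - \frac{64}{7 \cdot 13})\right) = - 3 \left(- (16 - \frac{64}{91})\right) = - 3 \left(\left(-1\right) \frac{1392}{91}\right) = \left(-3\right) \left(- \frac{1392}{91}\right) = \frac{4176}{91}$)
$\left(-3376 + 14 \cdot 2729\right) \left(X{\left(111,215 \right)} - 1087\right) = \left(-3376 + 14 \cdot 2729\right) \left(\frac{4176}{91} - 1087\right) = \left(-3376 + 38206\right) \left(- \frac{94741}{91}\right) = 34830 \left(- \frac{94741}{91}\right) = - \frac{3299829030}{91}$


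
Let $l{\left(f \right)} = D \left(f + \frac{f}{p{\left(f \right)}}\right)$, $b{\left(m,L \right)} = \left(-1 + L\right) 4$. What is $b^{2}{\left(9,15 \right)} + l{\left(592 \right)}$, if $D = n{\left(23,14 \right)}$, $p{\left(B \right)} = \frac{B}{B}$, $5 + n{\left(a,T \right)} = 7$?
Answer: $5504$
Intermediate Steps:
$n{\left(a,T \right)} = 2$ ($n{\left(a,T \right)} = -5 + 7 = 2$)
$p{\left(B \right)} = 1$
$D = 2$
$b{\left(m,L \right)} = -4 + 4 L$
$l{\left(f \right)} = 4 f$ ($l{\left(f \right)} = 2 \left(f + \frac{f}{1}\right) = 2 \left(f + f 1\right) = 2 \left(f + f\right) = 2 \cdot 2 f = 4 f$)
$b^{2}{\left(9,15 \right)} + l{\left(592 \right)} = \left(-4 + 4 \cdot 15\right)^{2} + 4 \cdot 592 = \left(-4 + 60\right)^{2} + 2368 = 56^{2} + 2368 = 3136 + 2368 = 5504$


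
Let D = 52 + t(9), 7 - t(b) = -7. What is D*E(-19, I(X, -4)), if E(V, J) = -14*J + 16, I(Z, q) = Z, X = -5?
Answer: 5676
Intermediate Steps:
t(b) = 14 (t(b) = 7 - 1*(-7) = 7 + 7 = 14)
E(V, J) = 16 - 14*J
D = 66 (D = 52 + 14 = 66)
D*E(-19, I(X, -4)) = 66*(16 - 14*(-5)) = 66*(16 + 70) = 66*86 = 5676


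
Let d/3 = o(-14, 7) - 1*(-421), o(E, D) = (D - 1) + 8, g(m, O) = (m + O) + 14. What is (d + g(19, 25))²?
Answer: 1857769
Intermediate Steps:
g(m, O) = 14 + O + m (g(m, O) = (O + m) + 14 = 14 + O + m)
o(E, D) = 7 + D (o(E, D) = (-1 + D) + 8 = 7 + D)
d = 1305 (d = 3*((7 + 7) - 1*(-421)) = 3*(14 + 421) = 3*435 = 1305)
(d + g(19, 25))² = (1305 + (14 + 25 + 19))² = (1305 + 58)² = 1363² = 1857769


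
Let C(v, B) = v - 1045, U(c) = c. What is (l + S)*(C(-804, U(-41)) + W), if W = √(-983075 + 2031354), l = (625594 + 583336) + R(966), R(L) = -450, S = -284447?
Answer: -1708537017 + 924033*√1048279 ≈ -7.6246e+8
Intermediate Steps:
l = 1208480 (l = (625594 + 583336) - 450 = 1208930 - 450 = 1208480)
C(v, B) = -1045 + v
W = √1048279 ≈ 1023.9
(l + S)*(C(-804, U(-41)) + W) = (1208480 - 284447)*((-1045 - 804) + √1048279) = 924033*(-1849 + √1048279) = -1708537017 + 924033*√1048279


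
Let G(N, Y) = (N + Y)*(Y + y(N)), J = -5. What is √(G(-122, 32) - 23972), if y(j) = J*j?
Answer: 2*I*√20438 ≈ 285.92*I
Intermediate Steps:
y(j) = -5*j
G(N, Y) = (N + Y)*(Y - 5*N)
√(G(-122, 32) - 23972) = √((32² - 5*(-122)² - 4*(-122)*32) - 23972) = √((1024 - 5*14884 + 15616) - 23972) = √((1024 - 74420 + 15616) - 23972) = √(-57780 - 23972) = √(-81752) = 2*I*√20438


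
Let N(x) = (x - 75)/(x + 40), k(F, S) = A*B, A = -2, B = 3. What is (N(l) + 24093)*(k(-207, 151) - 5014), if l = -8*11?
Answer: -1451566885/12 ≈ -1.2096e+8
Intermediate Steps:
l = -88
k(F, S) = -6 (k(F, S) = -2*3 = -6)
N(x) = (-75 + x)/(40 + x)
(N(l) + 24093)*(k(-207, 151) - 5014) = ((-75 - 88)/(40 - 88) + 24093)*(-6 - 5014) = (-163/(-48) + 24093)*(-5020) = (-1/48*(-163) + 24093)*(-5020) = (163/48 + 24093)*(-5020) = (1156627/48)*(-5020) = -1451566885/12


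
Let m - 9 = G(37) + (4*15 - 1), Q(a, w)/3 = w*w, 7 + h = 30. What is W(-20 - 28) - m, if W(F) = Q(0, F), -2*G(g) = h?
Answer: 13711/2 ≈ 6855.5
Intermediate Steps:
h = 23 (h = -7 + 30 = 23)
Q(a, w) = 3*w² (Q(a, w) = 3*(w*w) = 3*w²)
G(g) = -23/2 (G(g) = -½*23 = -23/2)
W(F) = 3*F²
m = 113/2 (m = 9 + (-23/2 + (4*15 - 1)) = 9 + (-23/2 + (60 - 1)) = 9 + (-23/2 + 59) = 9 + 95/2 = 113/2 ≈ 56.500)
W(-20 - 28) - m = 3*(-20 - 28)² - 1*113/2 = 3*(-48)² - 113/2 = 3*2304 - 113/2 = 6912 - 113/2 = 13711/2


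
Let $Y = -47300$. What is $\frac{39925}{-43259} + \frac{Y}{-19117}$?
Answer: $\frac{1282904475}{826982303} \approx 1.5513$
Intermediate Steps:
$\frac{39925}{-43259} + \frac{Y}{-19117} = \frac{39925}{-43259} - \frac{47300}{-19117} = 39925 \left(- \frac{1}{43259}\right) - - \frac{47300}{19117} = - \frac{39925}{43259} + \frac{47300}{19117} = \frac{1282904475}{826982303}$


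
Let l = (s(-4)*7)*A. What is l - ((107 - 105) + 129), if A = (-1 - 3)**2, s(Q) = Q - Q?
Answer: -131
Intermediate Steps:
s(Q) = 0
A = 16 (A = (-4)**2 = 16)
l = 0 (l = (0*7)*16 = 0*16 = 0)
l - ((107 - 105) + 129) = 0 - ((107 - 105) + 129) = 0 - (2 + 129) = 0 - 1*131 = 0 - 131 = -131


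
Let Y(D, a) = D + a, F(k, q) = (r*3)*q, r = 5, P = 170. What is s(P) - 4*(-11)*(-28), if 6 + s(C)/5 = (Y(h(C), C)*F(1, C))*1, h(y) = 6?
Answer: 2242738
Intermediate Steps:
F(k, q) = 15*q (F(k, q) = (5*3)*q = 15*q)
s(C) = -30 + 75*C*(6 + C) (s(C) = -30 + 5*(((6 + C)*(15*C))*1) = -30 + 5*((15*C*(6 + C))*1) = -30 + 5*(15*C*(6 + C)) = -30 + 75*C*(6 + C))
s(P) - 4*(-11)*(-28) = (-30 + 75*170*(6 + 170)) - 4*(-11)*(-28) = (-30 + 75*170*176) - (-44)*(-28) = (-30 + 2244000) - 1*1232 = 2243970 - 1232 = 2242738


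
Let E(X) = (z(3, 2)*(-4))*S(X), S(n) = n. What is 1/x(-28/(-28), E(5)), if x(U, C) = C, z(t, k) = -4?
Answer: 1/80 ≈ 0.012500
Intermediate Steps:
E(X) = 16*X (E(X) = (-4*(-4))*X = 16*X)
1/x(-28/(-28), E(5)) = 1/(16*5) = 1/80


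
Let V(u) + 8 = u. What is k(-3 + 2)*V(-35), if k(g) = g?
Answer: 43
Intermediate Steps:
V(u) = -8 + u
k(-3 + 2)*V(-35) = (-3 + 2)*(-8 - 35) = -1*(-43) = 43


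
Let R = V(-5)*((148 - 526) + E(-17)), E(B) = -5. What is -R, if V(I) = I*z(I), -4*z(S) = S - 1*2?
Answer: -13405/4 ≈ -3351.3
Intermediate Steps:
z(S) = ½ - S/4 (z(S) = -(S - 1*2)/4 = -(S - 2)/4 = -(-2 + S)/4 = ½ - S/4)
V(I) = I*(½ - I/4)
R = 13405/4 (R = ((¼)*(-5)*(2 - 1*(-5)))*((148 - 526) - 5) = ((¼)*(-5)*(2 + 5))*(-378 - 5) = ((¼)*(-5)*7)*(-383) = -35/4*(-383) = 13405/4 ≈ 3351.3)
-R = -1*13405/4 = -13405/4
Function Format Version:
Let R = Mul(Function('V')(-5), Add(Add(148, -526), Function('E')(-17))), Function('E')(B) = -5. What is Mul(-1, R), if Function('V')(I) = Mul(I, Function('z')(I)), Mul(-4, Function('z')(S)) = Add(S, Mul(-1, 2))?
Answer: Rational(-13405, 4) ≈ -3351.3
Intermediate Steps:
Function('z')(S) = Add(Rational(1, 2), Mul(Rational(-1, 4), S)) (Function('z')(S) = Mul(Rational(-1, 4), Add(S, Mul(-1, 2))) = Mul(Rational(-1, 4), Add(S, -2)) = Mul(Rational(-1, 4), Add(-2, S)) = Add(Rational(1, 2), Mul(Rational(-1, 4), S)))
Function('V')(I) = Mul(I, Add(Rational(1, 2), Mul(Rational(-1, 4), I)))
R = Rational(13405, 4) (R = Mul(Mul(Rational(1, 4), -5, Add(2, Mul(-1, -5))), Add(Add(148, -526), -5)) = Mul(Mul(Rational(1, 4), -5, Add(2, 5)), Add(-378, -5)) = Mul(Mul(Rational(1, 4), -5, 7), -383) = Mul(Rational(-35, 4), -383) = Rational(13405, 4) ≈ 3351.3)
Mul(-1, R) = Mul(-1, Rational(13405, 4)) = Rational(-13405, 4)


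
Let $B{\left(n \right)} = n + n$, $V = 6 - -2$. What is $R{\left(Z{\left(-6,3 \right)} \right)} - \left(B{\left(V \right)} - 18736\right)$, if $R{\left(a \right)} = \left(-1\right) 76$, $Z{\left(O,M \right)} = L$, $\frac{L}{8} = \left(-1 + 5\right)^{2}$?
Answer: $18644$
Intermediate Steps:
$V = 8$ ($V = 6 + 2 = 8$)
$B{\left(n \right)} = 2 n$
$L = 128$ ($L = 8 \left(-1 + 5\right)^{2} = 8 \cdot 4^{2} = 8 \cdot 16 = 128$)
$Z{\left(O,M \right)} = 128$
$R{\left(a \right)} = -76$
$R{\left(Z{\left(-6,3 \right)} \right)} - \left(B{\left(V \right)} - 18736\right) = -76 - \left(2 \cdot 8 - 18736\right) = -76 - \left(16 - 18736\right) = -76 - -18720 = -76 + 18720 = 18644$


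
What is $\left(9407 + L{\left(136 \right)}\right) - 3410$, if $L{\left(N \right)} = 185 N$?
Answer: $31157$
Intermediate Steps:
$\left(9407 + L{\left(136 \right)}\right) - 3410 = \left(9407 + 185 \cdot 136\right) - 3410 = \left(9407 + 25160\right) - 3410 = 34567 - 3410 = 31157$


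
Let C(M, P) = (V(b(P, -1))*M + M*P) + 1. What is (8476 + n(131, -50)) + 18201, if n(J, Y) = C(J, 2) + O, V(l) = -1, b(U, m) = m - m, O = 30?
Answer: 26839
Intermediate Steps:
b(U, m) = 0
C(M, P) = 1 - M + M*P (C(M, P) = (-M + M*P) + 1 = 1 - M + M*P)
n(J, Y) = 31 + J (n(J, Y) = (1 - J + J*2) + 30 = (1 - J + 2*J) + 30 = (1 + J) + 30 = 31 + J)
(8476 + n(131, -50)) + 18201 = (8476 + (31 + 131)) + 18201 = (8476 + 162) + 18201 = 8638 + 18201 = 26839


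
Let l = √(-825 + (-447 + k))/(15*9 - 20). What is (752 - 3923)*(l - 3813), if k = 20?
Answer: 12091023 - 6342*I*√313/115 ≈ 1.2091e+7 - 975.67*I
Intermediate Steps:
l = 2*I*√313/115 (l = √(-825 + (-447 + 20))/(15*9 - 20) = √(-825 - 427)/(135 - 20) = √(-1252)/115 = (2*I*√313)*(1/115) = 2*I*√313/115 ≈ 0.30768*I)
(752 - 3923)*(l - 3813) = (752 - 3923)*(2*I*√313/115 - 3813) = -3171*(-3813 + 2*I*√313/115) = 12091023 - 6342*I*√313/115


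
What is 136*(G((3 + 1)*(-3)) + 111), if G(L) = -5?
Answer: 14416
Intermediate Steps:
136*(G((3 + 1)*(-3)) + 111) = 136*(-5 + 111) = 136*106 = 14416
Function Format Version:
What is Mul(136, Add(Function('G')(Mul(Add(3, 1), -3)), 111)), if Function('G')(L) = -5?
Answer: 14416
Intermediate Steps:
Mul(136, Add(Function('G')(Mul(Add(3, 1), -3)), 111)) = Mul(136, Add(-5, 111)) = Mul(136, 106) = 14416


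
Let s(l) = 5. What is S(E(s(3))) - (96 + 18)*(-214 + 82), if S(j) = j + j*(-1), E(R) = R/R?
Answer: 15048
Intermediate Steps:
E(R) = 1
S(j) = 0 (S(j) = j - j = 0)
S(E(s(3))) - (96 + 18)*(-214 + 82) = 0 - (96 + 18)*(-214 + 82) = 0 - 114*(-132) = 0 - 1*(-15048) = 0 + 15048 = 15048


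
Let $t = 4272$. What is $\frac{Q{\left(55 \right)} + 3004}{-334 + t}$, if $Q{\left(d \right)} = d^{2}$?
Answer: $\frac{6029}{3938} \approx 1.531$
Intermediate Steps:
$\frac{Q{\left(55 \right)} + 3004}{-334 + t} = \frac{55^{2} + 3004}{-334 + 4272} = \frac{3025 + 3004}{3938} = 6029 \cdot \frac{1}{3938} = \frac{6029}{3938}$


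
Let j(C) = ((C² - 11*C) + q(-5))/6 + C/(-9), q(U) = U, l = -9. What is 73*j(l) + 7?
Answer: 13255/6 ≈ 2209.2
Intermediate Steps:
j(C) = -⅚ - 35*C/18 + C²/6 (j(C) = ((C² - 11*C) - 5)/6 + C/(-9) = (-5 + C² - 11*C)*(⅙) + C*(-⅑) = (-⅚ - 11*C/6 + C²/6) - C/9 = -⅚ - 35*C/18 + C²/6)
73*j(l) + 7 = 73*(-⅚ - 35/18*(-9) + (⅙)*(-9)²) + 7 = 73*(-⅚ + 35/2 + (⅙)*81) + 7 = 73*(-⅚ + 35/2 + 27/2) + 7 = 73*(181/6) + 7 = 13213/6 + 7 = 13255/6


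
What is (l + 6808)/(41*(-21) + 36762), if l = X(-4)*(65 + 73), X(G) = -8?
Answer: 5704/35901 ≈ 0.15888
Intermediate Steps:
l = -1104 (l = -8*(65 + 73) = -8*138 = -1104)
(l + 6808)/(41*(-21) + 36762) = (-1104 + 6808)/(41*(-21) + 36762) = 5704/(-861 + 36762) = 5704/35901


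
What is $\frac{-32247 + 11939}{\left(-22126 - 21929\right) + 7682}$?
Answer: $\frac{20308}{36373} \approx 0.55833$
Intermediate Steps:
$\frac{-32247 + 11939}{\left(-22126 - 21929\right) + 7682} = - \frac{20308}{\left(-22126 - 21929\right) + 7682} = - \frac{20308}{-44055 + 7682} = - \frac{20308}{-36373} = \left(-20308\right) \left(- \frac{1}{36373}\right) = \frac{20308}{36373}$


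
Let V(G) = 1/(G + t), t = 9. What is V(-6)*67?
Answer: 67/3 ≈ 22.333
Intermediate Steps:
V(G) = 1/(9 + G) (V(G) = 1/(G + 9) = 1/(9 + G))
V(-6)*67 = 67/(9 - 6) = 67/3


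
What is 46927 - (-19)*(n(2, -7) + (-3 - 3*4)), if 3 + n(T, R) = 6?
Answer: 46699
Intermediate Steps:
n(T, R) = 3 (n(T, R) = -3 + 6 = 3)
46927 - (-19)*(n(2, -7) + (-3 - 3*4)) = 46927 - (-19)*(3 + (-3 - 3*4)) = 46927 - (-19)*(3 + (-3 - 12)) = 46927 - (-19)*(3 - 15) = 46927 - (-19)*(-12) = 46927 - 1*228 = 46927 - 228 = 46699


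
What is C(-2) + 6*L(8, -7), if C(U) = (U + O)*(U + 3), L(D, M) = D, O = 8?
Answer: 54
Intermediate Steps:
C(U) = (3 + U)*(8 + U) (C(U) = (U + 8)*(U + 3) = (8 + U)*(3 + U) = (3 + U)*(8 + U))
C(-2) + 6*L(8, -7) = (24 + (-2)**2 + 11*(-2)) + 6*8 = (24 + 4 - 22) + 48 = 6 + 48 = 54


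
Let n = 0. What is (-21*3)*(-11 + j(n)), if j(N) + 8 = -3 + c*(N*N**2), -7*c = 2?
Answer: 1386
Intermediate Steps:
c = -2/7 (c = -1/7*2 = -2/7 ≈ -0.28571)
j(N) = -11 - 2*N**3/7 (j(N) = -8 + (-3 - 2*N*N**2/7) = -8 + (-3 - 2*N**3/7) = -11 - 2*N**3/7)
(-21*3)*(-11 + j(n)) = (-21*3)*(-11 + (-11 - 2/7*0**3)) = -63*(-11 + (-11 - 2/7*0)) = -63*(-11 + (-11 + 0)) = -63*(-11 - 11) = -63*(-22) = 1386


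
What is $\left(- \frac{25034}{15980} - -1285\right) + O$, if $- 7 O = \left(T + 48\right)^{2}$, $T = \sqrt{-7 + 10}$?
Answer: $\frac{53349501}{55930} - \frac{96 \sqrt{3}}{7} \approx 930.11$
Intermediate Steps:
$T = \sqrt{3} \approx 1.732$
$O = - \frac{\left(48 + \sqrt{3}\right)^{2}}{7}$ ($O = - \frac{\left(\sqrt{3} + 48\right)^{2}}{7} = - \frac{\left(48 + \sqrt{3}\right)^{2}}{7} \approx -353.33$)
$\left(- \frac{25034}{15980} - -1285\right) + O = \left(- \frac{25034}{15980} - -1285\right) - \frac{\left(48 + \sqrt{3}\right)^{2}}{7} = \left(\left(-25034\right) \frac{1}{15980} + 1285\right) - \frac{\left(48 + \sqrt{3}\right)^{2}}{7} = \left(- \frac{12517}{7990} + 1285\right) - \frac{\left(48 + \sqrt{3}\right)^{2}}{7} = \frac{10254633}{7990} - \frac{\left(48 + \sqrt{3}\right)^{2}}{7}$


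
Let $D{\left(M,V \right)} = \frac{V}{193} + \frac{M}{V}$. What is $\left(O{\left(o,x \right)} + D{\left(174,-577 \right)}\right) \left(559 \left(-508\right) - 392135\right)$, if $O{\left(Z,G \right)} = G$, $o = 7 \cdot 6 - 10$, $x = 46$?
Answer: $- \frac{3215629122165}{111361} \approx -2.8876 \cdot 10^{7}$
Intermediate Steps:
$o = 32$ ($o = 42 - 10 = 32$)
$D{\left(M,V \right)} = \frac{V}{193} + \frac{M}{V}$ ($D{\left(M,V \right)} = V \frac{1}{193} + \frac{M}{V} = \frac{V}{193} + \frac{M}{V}$)
$\left(O{\left(o,x \right)} + D{\left(174,-577 \right)}\right) \left(559 \left(-508\right) - 392135\right) = \left(46 + \left(\frac{1}{193} \left(-577\right) + \frac{174}{-577}\right)\right) \left(559 \left(-508\right) - 392135\right) = \left(46 + \left(- \frac{577}{193} + 174 \left(- \frac{1}{577}\right)\right)\right) \left(-283972 - 392135\right) = \left(46 - \frac{366511}{111361}\right) \left(-676107\right) = \frac{4756095}{111361} \left(-676107\right) = - \frac{3215629122165}{111361}$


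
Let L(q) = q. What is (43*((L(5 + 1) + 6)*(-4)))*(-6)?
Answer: 12384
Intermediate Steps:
(43*((L(5 + 1) + 6)*(-4)))*(-6) = (43*(((5 + 1) + 6)*(-4)))*(-6) = (43*((6 + 6)*(-4)))*(-6) = (43*(12*(-4)))*(-6) = (43*(-48))*(-6) = -2064*(-6) = 12384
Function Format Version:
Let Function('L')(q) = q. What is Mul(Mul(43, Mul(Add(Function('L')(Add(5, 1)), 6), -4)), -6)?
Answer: 12384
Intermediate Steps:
Mul(Mul(43, Mul(Add(Function('L')(Add(5, 1)), 6), -4)), -6) = Mul(Mul(43, Mul(Add(Add(5, 1), 6), -4)), -6) = Mul(Mul(43, Mul(Add(6, 6), -4)), -6) = Mul(Mul(43, Mul(12, -4)), -6) = Mul(Mul(43, -48), -6) = Mul(-2064, -6) = 12384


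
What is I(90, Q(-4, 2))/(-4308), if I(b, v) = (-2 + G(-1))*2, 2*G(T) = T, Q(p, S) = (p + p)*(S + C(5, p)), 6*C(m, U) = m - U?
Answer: 5/4308 ≈ 0.0011606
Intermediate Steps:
C(m, U) = -U/6 + m/6 (C(m, U) = (m - U)/6 = -U/6 + m/6)
Q(p, S) = 2*p*(⅚ + S - p/6) (Q(p, S) = (p + p)*(S + (-p/6 + (⅙)*5)) = (2*p)*(S + (-p/6 + ⅚)) = (2*p)*(S + (⅚ - p/6)) = (2*p)*(⅚ + S - p/6) = 2*p*(⅚ + S - p/6))
G(T) = T/2
I(b, v) = -5 (I(b, v) = (-2 + (½)*(-1))*2 = (-2 - ½)*2 = -5/2*2 = -5)
I(90, Q(-4, 2))/(-4308) = -5/(-4308) = -5*(-1/4308) = 5/4308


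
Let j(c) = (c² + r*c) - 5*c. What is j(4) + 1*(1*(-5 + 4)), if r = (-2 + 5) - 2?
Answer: -1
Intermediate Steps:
r = 1 (r = 3 - 2 = 1)
j(c) = c² - 4*c (j(c) = (c² + 1*c) - 5*c = (c² + c) - 5*c = (c + c²) - 5*c = c² - 4*c)
j(4) + 1*(1*(-5 + 4)) = 4*(-4 + 4) + 1*(1*(-5 + 4)) = 4*0 + 1*(1*(-1)) = 0 + 1*(-1) = 0 - 1 = -1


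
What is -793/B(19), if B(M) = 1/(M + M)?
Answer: -30134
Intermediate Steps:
B(M) = 1/(2*M)
-793/B(19) = -793/((½)/19) = -793/((½)*(1/19)) = -793/1/38 = -793*38 = -30134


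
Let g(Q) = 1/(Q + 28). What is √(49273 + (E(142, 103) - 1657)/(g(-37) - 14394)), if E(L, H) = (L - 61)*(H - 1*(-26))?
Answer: 7*√16875718092409/129547 ≈ 221.97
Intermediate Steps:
E(L, H) = (-61 + L)*(26 + H) (E(L, H) = (-61 + L)*(H + 26) = (-61 + L)*(26 + H))
g(Q) = 1/(28 + Q)
√(49273 + (E(142, 103) - 1657)/(g(-37) - 14394)) = √(49273 + ((-1586 - 61*103 + 26*142 + 103*142) - 1657)/(1/(28 - 37) - 14394)) = √(49273 + ((-1586 - 6283 + 3692 + 14626) - 1657)/(1/(-9) - 14394)) = √(49273 + (10449 - 1657)/(-⅑ - 14394)) = √(49273 + 8792/(-129547/9)) = √(49273 + 8792*(-9/129547)) = √(49273 - 79128/129547) = √(6383090203/129547) = 7*√16875718092409/129547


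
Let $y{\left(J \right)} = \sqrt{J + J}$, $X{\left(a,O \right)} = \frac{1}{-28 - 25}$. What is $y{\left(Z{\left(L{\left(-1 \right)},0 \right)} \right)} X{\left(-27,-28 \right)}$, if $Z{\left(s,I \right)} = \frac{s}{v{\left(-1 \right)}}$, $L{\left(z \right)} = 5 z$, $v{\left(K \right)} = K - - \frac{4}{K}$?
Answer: $- \frac{\sqrt{2}}{53} \approx -0.026683$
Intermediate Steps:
$v{\left(K \right)} = K + \frac{4}{K}$
$X{\left(a,O \right)} = - \frac{1}{53}$ ($X{\left(a,O \right)} = \frac{1}{-53} = - \frac{1}{53}$)
$Z{\left(s,I \right)} = - \frac{s}{5}$ ($Z{\left(s,I \right)} = \frac{s}{-1 + \frac{4}{-1}} = \frac{s}{-1 + 4 \left(-1\right)} = \frac{s}{-1 - 4} = \frac{s}{-5} = s \left(- \frac{1}{5}\right) = - \frac{s}{5}$)
$y{\left(J \right)} = \sqrt{2} \sqrt{J}$ ($y{\left(J \right)} = \sqrt{2 J} = \sqrt{2} \sqrt{J}$)
$y{\left(Z{\left(L{\left(-1 \right)},0 \right)} \right)} X{\left(-27,-28 \right)} = \sqrt{2} \sqrt{- \frac{5 \left(-1\right)}{5}} \left(- \frac{1}{53}\right) = \sqrt{2} \sqrt{\left(- \frac{1}{5}\right) \left(-5\right)} \left(- \frac{1}{53}\right) = \sqrt{2} \sqrt{1} \left(- \frac{1}{53}\right) = \sqrt{2} \cdot 1 \left(- \frac{1}{53}\right) = \sqrt{2} \left(- \frac{1}{53}\right) = - \frac{\sqrt{2}}{53}$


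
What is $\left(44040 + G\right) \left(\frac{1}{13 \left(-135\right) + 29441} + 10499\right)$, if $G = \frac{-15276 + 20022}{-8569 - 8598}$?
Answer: $\frac{109879619607439605}{237642781} \approx 4.6237 \cdot 10^{8}$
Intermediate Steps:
$G = - \frac{4746}{17167}$ ($G = \frac{4746}{-17167} = 4746 \left(- \frac{1}{17167}\right) = - \frac{4746}{17167} \approx -0.27646$)
$\left(44040 + G\right) \left(\frac{1}{13 \left(-135\right) + 29441} + 10499\right) = \left(44040 - \frac{4746}{17167}\right) \left(\frac{1}{13 \left(-135\right) + 29441} + 10499\right) = \frac{756029934 \left(\frac{1}{-1755 + 29441} + 10499\right)}{17167} = \frac{756029934 \left(\frac{1}{27686} + 10499\right)}{17167} = \frac{756029934}{17167} \cdot \frac{290675315}{27686} = \frac{109879619607439605}{237642781}$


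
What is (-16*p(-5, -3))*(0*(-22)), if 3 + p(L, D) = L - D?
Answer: 0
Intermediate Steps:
p(L, D) = -3 + L - D (p(L, D) = -3 + (L - D) = -3 + L - D)
(-16*p(-5, -3))*(0*(-22)) = (-16*(-3 - 5 - 1*(-3)))*(0*(-22)) = -16*(-3 - 5 + 3)*0 = -16*(-5)*0 = 80*0 = 0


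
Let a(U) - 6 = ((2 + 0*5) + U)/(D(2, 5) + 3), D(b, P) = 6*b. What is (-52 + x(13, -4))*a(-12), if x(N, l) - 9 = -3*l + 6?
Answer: -400/3 ≈ -133.33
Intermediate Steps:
x(N, l) = 15 - 3*l (x(N, l) = 9 + (-3*l + 6) = 9 + (6 - 3*l) = 15 - 3*l)
a(U) = 92/15 + U/15 (a(U) = 6 + ((2 + 0*5) + U)/(6*2 + 3) = 6 + ((2 + 0) + U)/(12 + 3) = 6 + (2 + U)/15 = 6 + (2 + U)*(1/15) = 6 + (2/15 + U/15) = 92/15 + U/15)
(-52 + x(13, -4))*a(-12) = (-52 + (15 - 3*(-4)))*(92/15 + (1/15)*(-12)) = (-52 + (15 + 12))*(92/15 - 4/5) = (-52 + 27)*(16/3) = -25*16/3 = -400/3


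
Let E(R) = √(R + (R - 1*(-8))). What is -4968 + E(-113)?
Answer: -4968 + I*√218 ≈ -4968.0 + 14.765*I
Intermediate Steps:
E(R) = √(8 + 2*R) (E(R) = √(R + (R + 8)) = √(R + (8 + R)) = √(8 + 2*R))
-4968 + E(-113) = -4968 + √(8 + 2*(-113)) = -4968 + √(8 - 226) = -4968 + √(-218) = -4968 + I*√218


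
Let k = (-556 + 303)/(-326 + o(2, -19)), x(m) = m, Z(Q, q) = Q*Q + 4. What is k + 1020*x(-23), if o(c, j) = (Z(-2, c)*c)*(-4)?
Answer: -9149147/390 ≈ -23459.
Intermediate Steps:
Z(Q, q) = 4 + Q**2 (Z(Q, q) = Q**2 + 4 = 4 + Q**2)
o(c, j) = -32*c (o(c, j) = ((4 + (-2)**2)*c)*(-4) = ((4 + 4)*c)*(-4) = (8*c)*(-4) = -32*c)
k = 253/390 (k = (-556 + 303)/(-326 - 32*2) = -253/(-326 - 64) = -253/(-390) = -253*(-1/390) = 253/390 ≈ 0.64872)
k + 1020*x(-23) = 253/390 + 1020*(-23) = 253/390 - 23460 = -9149147/390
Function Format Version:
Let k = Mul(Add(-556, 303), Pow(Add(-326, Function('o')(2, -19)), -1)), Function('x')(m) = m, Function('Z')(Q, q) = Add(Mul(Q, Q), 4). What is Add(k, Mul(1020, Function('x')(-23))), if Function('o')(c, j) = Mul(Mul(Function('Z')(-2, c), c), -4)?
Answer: Rational(-9149147, 390) ≈ -23459.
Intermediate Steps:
Function('Z')(Q, q) = Add(4, Pow(Q, 2)) (Function('Z')(Q, q) = Add(Pow(Q, 2), 4) = Add(4, Pow(Q, 2)))
Function('o')(c, j) = Mul(-32, c) (Function('o')(c, j) = Mul(Mul(Add(4, Pow(-2, 2)), c), -4) = Mul(Mul(Add(4, 4), c), -4) = Mul(Mul(8, c), -4) = Mul(-32, c))
k = Rational(253, 390) (k = Mul(Add(-556, 303), Pow(Add(-326, Mul(-32, 2)), -1)) = Mul(-253, Pow(Add(-326, -64), -1)) = Mul(-253, Pow(-390, -1)) = Mul(-253, Rational(-1, 390)) = Rational(253, 390) ≈ 0.64872)
Add(k, Mul(1020, Function('x')(-23))) = Add(Rational(253, 390), Mul(1020, -23)) = Add(Rational(253, 390), -23460) = Rational(-9149147, 390)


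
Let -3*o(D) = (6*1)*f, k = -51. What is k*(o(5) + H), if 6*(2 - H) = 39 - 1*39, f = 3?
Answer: 204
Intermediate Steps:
o(D) = -6 (o(D) = -6*1*3/3 = -2*3 = -1/3*18 = -6)
H = 2 (H = 2 - (39 - 1*39)/6 = 2 - (39 - 39)/6 = 2 - 1/6*0 = 2 + 0 = 2)
k*(o(5) + H) = -51*(-6 + 2) = -51*(-4) = 204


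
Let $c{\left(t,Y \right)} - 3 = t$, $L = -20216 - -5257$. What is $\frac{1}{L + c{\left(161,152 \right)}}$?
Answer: $- \frac{1}{14795} \approx -6.759 \cdot 10^{-5}$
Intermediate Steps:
$L = -14959$ ($L = -20216 + 5257 = -14959$)
$c{\left(t,Y \right)} = 3 + t$
$\frac{1}{L + c{\left(161,152 \right)}} = \frac{1}{-14959 + \left(3 + 161\right)} = \frac{1}{-14959 + 164} = \frac{1}{-14795} = - \frac{1}{14795}$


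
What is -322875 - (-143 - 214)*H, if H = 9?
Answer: -319662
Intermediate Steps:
-322875 - (-143 - 214)*H = -322875 - (-143 - 214)*9 = -322875 - (-357)*9 = -322875 - 1*(-3213) = -322875 + 3213 = -319662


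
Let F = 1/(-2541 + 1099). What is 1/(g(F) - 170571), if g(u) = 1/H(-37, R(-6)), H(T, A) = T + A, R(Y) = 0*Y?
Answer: -37/6311128 ≈ -5.8627e-6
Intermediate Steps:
F = -1/1442 (F = 1/(-1442) = -1/1442 ≈ -0.00069348)
R(Y) = 0
H(T, A) = A + T
g(u) = -1/37 (g(u) = 1/(0 - 37) = 1/(-37) = -1/37)
1/(g(F) - 170571) = 1/(-1/37 - 170571) = 1/(-6311128/37) = -37/6311128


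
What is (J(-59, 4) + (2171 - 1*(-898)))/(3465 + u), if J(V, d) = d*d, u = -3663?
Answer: -3085/198 ≈ -15.581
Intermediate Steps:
J(V, d) = d²
(J(-59, 4) + (2171 - 1*(-898)))/(3465 + u) = (4² + (2171 - 1*(-898)))/(3465 - 3663) = (16 + (2171 + 898))/(-198) = (16 + 3069)*(-1/198) = 3085*(-1/198) = -3085/198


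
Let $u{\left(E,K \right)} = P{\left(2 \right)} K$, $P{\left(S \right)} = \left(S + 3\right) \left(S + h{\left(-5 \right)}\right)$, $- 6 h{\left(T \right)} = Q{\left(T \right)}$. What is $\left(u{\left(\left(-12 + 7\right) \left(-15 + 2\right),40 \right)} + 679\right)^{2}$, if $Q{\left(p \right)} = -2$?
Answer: $\frac{11812969}{9} \approx 1.3126 \cdot 10^{6}$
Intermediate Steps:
$h{\left(T \right)} = \frac{1}{3}$ ($h{\left(T \right)} = \left(- \frac{1}{6}\right) \left(-2\right) = \frac{1}{3}$)
$P{\left(S \right)} = \left(3 + S\right) \left(\frac{1}{3} + S\right)$ ($P{\left(S \right)} = \left(S + 3\right) \left(S + \frac{1}{3}\right) = \left(3 + S\right) \left(\frac{1}{3} + S\right)$)
$u{\left(E,K \right)} = \frac{35 K}{3}$ ($u{\left(E,K \right)} = \left(1 + 2^{2} + \frac{10}{3} \cdot 2\right) K = \left(1 + 4 + \frac{20}{3}\right) K = \frac{35 K}{3}$)
$\left(u{\left(\left(-12 + 7\right) \left(-15 + 2\right),40 \right)} + 679\right)^{2} = \left(\frac{35}{3} \cdot 40 + 679\right)^{2} = \left(\frac{1400}{3} + 679\right)^{2} = \left(\frac{3437}{3}\right)^{2} = \frac{11812969}{9}$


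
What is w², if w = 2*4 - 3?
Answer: 25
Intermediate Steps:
w = 5 (w = 8 - 3 = 5)
w² = 5² = 25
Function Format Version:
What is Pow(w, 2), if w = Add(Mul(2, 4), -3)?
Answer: 25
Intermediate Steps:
w = 5 (w = Add(8, -3) = 5)
Pow(w, 2) = Pow(5, 2) = 25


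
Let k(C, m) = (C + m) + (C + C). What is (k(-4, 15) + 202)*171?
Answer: 35055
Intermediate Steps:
k(C, m) = m + 3*C (k(C, m) = (C + m) + 2*C = m + 3*C)
(k(-4, 15) + 202)*171 = ((15 + 3*(-4)) + 202)*171 = ((15 - 12) + 202)*171 = (3 + 202)*171 = 205*171 = 35055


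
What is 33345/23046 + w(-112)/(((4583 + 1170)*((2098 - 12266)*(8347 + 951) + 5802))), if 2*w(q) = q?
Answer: 3022541493417041/2088993589813526 ≈ 1.4469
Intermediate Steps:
w(q) = q/2
33345/23046 + w(-112)/(((4583 + 1170)*((2098 - 12266)*(8347 + 951) + 5802))) = 33345/23046 + ((½)*(-112))/(((4583 + 1170)*((2098 - 12266)*(8347 + 951) + 5802))) = 33345*(1/23046) - 56*1/(5753*(-10168*9298 + 5802)) = 11115/7682 - 56*1/(5753*(-94542064 + 5802)) = 11115/7682 - 56/(5753*(-94536262)) = 11115/7682 - 56/(-543867115286) = 11115/7682 - 56*(-1/543867115286) = 11115/7682 + 28/271933557643 = 3022541493417041/2088993589813526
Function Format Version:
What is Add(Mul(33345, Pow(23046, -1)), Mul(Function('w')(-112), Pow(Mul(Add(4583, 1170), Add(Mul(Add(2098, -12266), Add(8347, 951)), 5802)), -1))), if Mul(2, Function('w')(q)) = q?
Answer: Rational(3022541493417041, 2088993589813526) ≈ 1.4469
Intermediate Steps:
Function('w')(q) = Mul(Rational(1, 2), q)
Add(Mul(33345, Pow(23046, -1)), Mul(Function('w')(-112), Pow(Mul(Add(4583, 1170), Add(Mul(Add(2098, -12266), Add(8347, 951)), 5802)), -1))) = Add(Mul(33345, Pow(23046, -1)), Mul(Mul(Rational(1, 2), -112), Pow(Mul(Add(4583, 1170), Add(Mul(Add(2098, -12266), Add(8347, 951)), 5802)), -1))) = Add(Mul(33345, Rational(1, 23046)), Mul(-56, Pow(Mul(5753, Add(Mul(-10168, 9298), 5802)), -1))) = Add(Rational(11115, 7682), Mul(-56, Pow(Mul(5753, Add(-94542064, 5802)), -1))) = Add(Rational(11115, 7682), Mul(-56, Pow(Mul(5753, -94536262), -1))) = Add(Rational(11115, 7682), Mul(-56, Pow(-543867115286, -1))) = Add(Rational(11115, 7682), Mul(-56, Rational(-1, 543867115286))) = Add(Rational(11115, 7682), Rational(28, 271933557643)) = Rational(3022541493417041, 2088993589813526)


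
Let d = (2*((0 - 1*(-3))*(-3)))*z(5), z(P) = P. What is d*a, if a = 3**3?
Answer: -2430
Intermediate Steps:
d = -90 (d = (2*((0 - 1*(-3))*(-3)))*5 = (2*((0 + 3)*(-3)))*5 = (2*(3*(-3)))*5 = (2*(-9))*5 = -18*5 = -90)
a = 27
d*a = -90*27 = -2430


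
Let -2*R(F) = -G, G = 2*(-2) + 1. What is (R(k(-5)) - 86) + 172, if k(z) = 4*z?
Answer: 169/2 ≈ 84.500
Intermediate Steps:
G = -3 (G = -4 + 1 = -3)
R(F) = -3/2 (R(F) = -(-1)*(-3)/2 = -1/2*3 = -3/2)
(R(k(-5)) - 86) + 172 = (-3/2 - 86) + 172 = -175/2 + 172 = 169/2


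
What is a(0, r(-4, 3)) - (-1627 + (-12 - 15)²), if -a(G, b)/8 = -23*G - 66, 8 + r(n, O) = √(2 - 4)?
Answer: 1426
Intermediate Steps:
r(n, O) = -8 + I*√2 (r(n, O) = -8 + √(2 - 4) = -8 + √(-2) = -8 + I*√2)
a(G, b) = 528 + 184*G (a(G, b) = -8*(-23*G - 66) = -8*(-66 - 23*G) = 528 + 184*G)
a(0, r(-4, 3)) - (-1627 + (-12 - 15)²) = (528 + 184*0) - (-1627 + (-12 - 15)²) = (528 + 0) - (-1627 + (-27)²) = 528 - (-1627 + 729) = 528 - 1*(-898) = 528 + 898 = 1426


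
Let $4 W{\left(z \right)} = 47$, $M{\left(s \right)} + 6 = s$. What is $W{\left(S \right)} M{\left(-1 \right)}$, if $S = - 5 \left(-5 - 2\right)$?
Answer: $- \frac{329}{4} \approx -82.25$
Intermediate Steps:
$M{\left(s \right)} = -6 + s$
$S = 35$ ($S = \left(-5\right) \left(-7\right) = 35$)
$W{\left(z \right)} = \frac{47}{4}$ ($W{\left(z \right)} = \frac{1}{4} \cdot 47 = \frac{47}{4}$)
$W{\left(S \right)} M{\left(-1 \right)} = \frac{47 \left(-6 - 1\right)}{4} = \frac{47}{4} \left(-7\right) = - \frac{329}{4}$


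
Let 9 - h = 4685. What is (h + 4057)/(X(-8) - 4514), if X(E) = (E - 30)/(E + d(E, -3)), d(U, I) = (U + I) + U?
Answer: 16713/121840 ≈ 0.13717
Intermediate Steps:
h = -4676 (h = 9 - 1*4685 = 9 - 4685 = -4676)
d(U, I) = I + 2*U (d(U, I) = (I + U) + U = I + 2*U)
X(E) = (-30 + E)/(-3 + 3*E) (X(E) = (E - 30)/(E + (-3 + 2*E)) = (-30 + E)/(-3 + 3*E))
(h + 4057)/(X(-8) - 4514) = (-4676 + 4057)/((-30 - 8)/(3*(-1 - 8)) - 4514) = -619/((1/3)*(-38)/(-9) - 4514) = -619/((1/3)*(-1/9)*(-38) - 4514) = -619/(38/27 - 4514) = -619/(-121840/27) = -619*(-27/121840) = 16713/121840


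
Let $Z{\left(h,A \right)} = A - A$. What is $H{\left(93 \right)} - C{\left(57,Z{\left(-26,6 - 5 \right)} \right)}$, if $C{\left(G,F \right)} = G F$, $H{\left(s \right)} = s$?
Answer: $93$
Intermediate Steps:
$Z{\left(h,A \right)} = 0$
$C{\left(G,F \right)} = F G$
$H{\left(93 \right)} - C{\left(57,Z{\left(-26,6 - 5 \right)} \right)} = 93 - 0 \cdot 57 = 93 - 0 = 93 + 0 = 93$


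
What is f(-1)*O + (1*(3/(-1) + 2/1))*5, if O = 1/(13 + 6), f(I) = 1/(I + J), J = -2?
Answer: -286/57 ≈ -5.0175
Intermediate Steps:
f(I) = 1/(-2 + I) (f(I) = 1/(I - 2) = 1/(-2 + I))
O = 1/19 ≈ 0.052632
f(-1)*O + (1*(3/(-1) + 2/1))*5 = (1/19)/(-2 - 1) + (1*(3/(-1) + 2/1))*5 = (1/19)/(-3) + (1*(3*(-1) + 2*1))*5 = -⅓*1/19 + (1*(-3 + 2))*5 = -1/57 + (1*(-1))*5 = -1/57 - 1*5 = -1/57 - 5 = -286/57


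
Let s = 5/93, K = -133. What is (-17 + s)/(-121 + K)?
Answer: 788/11811 ≈ 0.066718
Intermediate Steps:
s = 5/93 (s = 5*(1/93) = 5/93 ≈ 0.053763)
(-17 + s)/(-121 + K) = (-17 + 5/93)/(-121 - 133) = -1576/93/(-254) = -1/254*(-1576/93) = 788/11811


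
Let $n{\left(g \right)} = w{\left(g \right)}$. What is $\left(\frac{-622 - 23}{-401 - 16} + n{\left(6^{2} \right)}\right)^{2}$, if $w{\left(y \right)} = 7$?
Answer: $\frac{1411344}{19321} \approx 73.047$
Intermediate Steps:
$n{\left(g \right)} = 7$
$\left(\frac{-622 - 23}{-401 - 16} + n{\left(6^{2} \right)}\right)^{2} = \left(\frac{-622 - 23}{-401 - 16} + 7\right)^{2} = \left(- \frac{645}{-417} + 7\right)^{2} = \left(\left(-645\right) \left(- \frac{1}{417}\right) + 7\right)^{2} = \left(\frac{215}{139} + 7\right)^{2} = \left(\frac{1188}{139}\right)^{2} = \frac{1411344}{19321}$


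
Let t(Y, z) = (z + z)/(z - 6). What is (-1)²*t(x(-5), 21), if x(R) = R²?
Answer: 14/5 ≈ 2.8000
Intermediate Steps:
t(Y, z) = 2*z/(-6 + z) (t(Y, z) = (2*z)/(-6 + z) = 2*z/(-6 + z))
(-1)²*t(x(-5), 21) = (-1)²*(2*21/(-6 + 21)) = 1*(2*21/15) = 1*(2*21*(1/15)) = 1*(14/5) = 14/5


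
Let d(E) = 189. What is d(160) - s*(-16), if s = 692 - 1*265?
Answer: 7021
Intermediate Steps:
s = 427 (s = 692 - 265 = 427)
d(160) - s*(-16) = 189 - 427*(-16) = 189 - 1*(-6832) = 189 + 6832 = 7021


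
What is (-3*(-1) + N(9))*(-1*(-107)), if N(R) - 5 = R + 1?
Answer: 1926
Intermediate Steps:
N(R) = 6 + R (N(R) = 5 + (R + 1) = 5 + (1 + R) = 6 + R)
(-3*(-1) + N(9))*(-1*(-107)) = (-3*(-1) + (6 + 9))*(-1*(-107)) = (3 + 15)*107 = 18*107 = 1926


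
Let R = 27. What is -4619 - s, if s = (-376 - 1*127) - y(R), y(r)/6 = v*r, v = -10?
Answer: -5736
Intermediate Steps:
y(r) = -60*r (y(r) = 6*(-10*r) = -60*r)
s = 1117 (s = (-376 - 1*127) - (-60)*27 = (-376 - 127) - 1*(-1620) = -503 + 1620 = 1117)
-4619 - s = -4619 - 1*1117 = -4619 - 1117 = -5736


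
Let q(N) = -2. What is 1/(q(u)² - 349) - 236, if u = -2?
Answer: -81421/345 ≈ -236.00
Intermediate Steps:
1/(q(u)² - 349) - 236 = 1/((-2)² - 349) - 236 = 1/(4 - 349) - 236 = 1/(-345) - 236 = -1/345 - 236 = -81421/345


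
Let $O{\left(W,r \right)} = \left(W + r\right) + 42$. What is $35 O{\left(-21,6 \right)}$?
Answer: $945$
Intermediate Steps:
$O{\left(W,r \right)} = 42 + W + r$
$35 O{\left(-21,6 \right)} = 35 \left(42 - 21 + 6\right) = 35 \cdot 27 = 945$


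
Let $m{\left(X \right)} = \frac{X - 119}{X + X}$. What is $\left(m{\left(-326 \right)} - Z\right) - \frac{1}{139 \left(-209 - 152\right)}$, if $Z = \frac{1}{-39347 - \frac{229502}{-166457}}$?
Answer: $\frac{146254533116175195}{214273304925818516} \approx 0.68256$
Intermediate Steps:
$Z = - \frac{166457}{6549354077}$ ($Z = \frac{1}{-39347 - - \frac{229502}{166457}} = \frac{1}{-39347 + \frac{229502}{166457}} = \frac{1}{- \frac{6549354077}{166457}} = - \frac{166457}{6549354077} \approx -2.5416 \cdot 10^{-5}$)
$m{\left(X \right)} = \frac{-119 + X}{2 X}$
$\left(m{\left(-326 \right)} - Z\right) - \frac{1}{139 \left(-209 - 152\right)} = \left(\frac{-119 - 326}{2 \left(-326\right)} - - \frac{166457}{6549354077}\right) - \frac{1}{139 \left(-209 - 152\right)} = \left(\frac{1}{2} \left(- \frac{1}{326}\right) \left(-445\right) + \frac{166457}{6549354077}\right) - \frac{1}{139 \left(-361\right)} = \left(\frac{445}{652} + \frac{166457}{6549354077}\right) - \frac{1}{-50179} = \frac{2914571094229}{4270178858204} - - \frac{1}{50179} = \frac{2914571094229}{4270178858204} + \frac{1}{50179} = \frac{146254533116175195}{214273304925818516}$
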